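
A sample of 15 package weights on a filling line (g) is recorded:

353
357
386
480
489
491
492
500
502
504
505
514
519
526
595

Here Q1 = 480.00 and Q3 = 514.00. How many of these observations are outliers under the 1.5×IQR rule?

4

IQR = 34.00; fences at 480.00 − 51.00 = 429.00 and 514.00 + 51.00 = 565.00.
Outside the cutoffs: 353, 357, 386, 595.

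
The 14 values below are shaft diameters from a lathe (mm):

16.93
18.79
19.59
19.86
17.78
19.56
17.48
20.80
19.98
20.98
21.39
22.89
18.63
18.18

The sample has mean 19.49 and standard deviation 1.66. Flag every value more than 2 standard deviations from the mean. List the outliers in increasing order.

Cutoffs at x̄ ± 2s: 19.49 ± 2·1.66 = [16.17, 22.81].
22.89: z = 2.05, |z| > 2 → outlier.
Every other value lies within [16.17, 22.81].

22.89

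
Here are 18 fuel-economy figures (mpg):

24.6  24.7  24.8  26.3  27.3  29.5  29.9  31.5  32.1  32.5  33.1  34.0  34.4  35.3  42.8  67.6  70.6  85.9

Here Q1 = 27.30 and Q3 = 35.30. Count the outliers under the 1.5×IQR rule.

3

IQR = 8.00; fences at 27.30 − 12.00 = 15.30 and 35.30 + 12.00 = 47.30.
Outside the cutoffs: 67.6, 70.6, 85.9.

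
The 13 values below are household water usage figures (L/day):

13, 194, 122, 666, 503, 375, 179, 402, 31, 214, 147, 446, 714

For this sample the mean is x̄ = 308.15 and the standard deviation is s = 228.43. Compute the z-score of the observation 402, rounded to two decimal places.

z = (402 − 308.15) / 228.43 = 0.41.

0.41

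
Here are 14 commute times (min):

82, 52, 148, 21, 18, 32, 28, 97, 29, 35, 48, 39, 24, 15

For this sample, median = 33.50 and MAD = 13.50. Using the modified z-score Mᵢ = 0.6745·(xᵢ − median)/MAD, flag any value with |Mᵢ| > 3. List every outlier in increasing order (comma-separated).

97, 148

|Mᵢ| > 3 ⇔ |xᵢ − 33.50| > 3·13.50/0.6745 = 60.04.
So outliers lie outside [-26.54, 93.54].
97: M = 3.17 → outlier.
148: M = 5.72 → outlier.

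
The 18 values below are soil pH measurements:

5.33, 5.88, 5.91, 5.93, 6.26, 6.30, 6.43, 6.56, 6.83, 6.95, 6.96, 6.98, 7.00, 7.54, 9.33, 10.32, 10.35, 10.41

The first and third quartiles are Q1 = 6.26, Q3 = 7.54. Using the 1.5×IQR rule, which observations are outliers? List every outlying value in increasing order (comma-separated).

IQR = Q3 − Q1 = 7.54 − 6.26 = 1.28.
Lower fence = Q1 − 1.5·IQR = 6.26 − 1.92 = 4.34.
Upper fence = Q3 + 1.5·IQR = 7.54 + 1.92 = 9.46.
10.32 > 9.46 → outlier.
10.35 > 9.46 → outlier.
10.41 > 9.46 → outlier.
All remaining values lie within [4.34, 9.46].

10.32, 10.35, 10.41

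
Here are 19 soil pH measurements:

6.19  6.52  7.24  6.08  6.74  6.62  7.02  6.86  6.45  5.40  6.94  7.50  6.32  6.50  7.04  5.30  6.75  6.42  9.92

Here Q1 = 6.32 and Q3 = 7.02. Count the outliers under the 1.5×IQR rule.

IQR = 0.70; fences at 6.32 − 1.05 = 5.27 and 7.02 + 1.05 = 8.07.
Outside the cutoffs: 9.92.

1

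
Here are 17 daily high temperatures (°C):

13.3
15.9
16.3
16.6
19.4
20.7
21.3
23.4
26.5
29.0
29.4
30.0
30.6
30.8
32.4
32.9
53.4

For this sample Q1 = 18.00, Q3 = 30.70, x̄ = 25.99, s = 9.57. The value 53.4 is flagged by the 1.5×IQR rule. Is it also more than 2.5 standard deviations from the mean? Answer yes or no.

yes

z = (53.4 − 25.99) / 9.57 = 2.86.
|z| = 2.86 > 2.5.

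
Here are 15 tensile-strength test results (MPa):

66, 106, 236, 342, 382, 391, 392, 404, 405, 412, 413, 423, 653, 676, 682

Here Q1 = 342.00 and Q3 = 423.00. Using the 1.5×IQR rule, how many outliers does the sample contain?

IQR = 81.00; fences at 342.00 − 121.50 = 220.50 and 423.00 + 121.50 = 544.50.
Outside the cutoffs: 66, 106, 653, 676, 682.

5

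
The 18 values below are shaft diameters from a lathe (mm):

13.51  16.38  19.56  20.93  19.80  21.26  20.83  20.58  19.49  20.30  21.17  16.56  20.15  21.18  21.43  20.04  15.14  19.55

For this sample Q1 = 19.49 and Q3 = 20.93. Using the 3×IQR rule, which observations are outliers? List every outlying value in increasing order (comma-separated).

13.51, 15.14

IQR = Q3 − Q1 = 20.93 − 19.49 = 1.44.
Lower fence = Q1 − 3·IQR = 19.49 − 4.32 = 15.17.
Upper fence = Q3 + 3·IQR = 20.93 + 4.32 = 25.25.
13.51 < 15.17 → outlier.
15.14 < 15.17 → outlier.
All remaining values lie within [15.17, 25.25].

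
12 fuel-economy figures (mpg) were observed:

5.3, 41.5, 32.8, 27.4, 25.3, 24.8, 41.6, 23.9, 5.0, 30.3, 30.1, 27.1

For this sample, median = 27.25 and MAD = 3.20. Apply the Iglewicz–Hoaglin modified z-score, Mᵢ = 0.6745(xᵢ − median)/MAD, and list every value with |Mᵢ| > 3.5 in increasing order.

|Mᵢ| > 3.5 ⇔ |xᵢ − 27.25| > 3.5·3.20/0.6745 = 16.60.
So outliers lie outside [10.65, 43.85].
5.0: M = -4.69 → outlier.
5.3: M = -4.63 → outlier.

5.0, 5.3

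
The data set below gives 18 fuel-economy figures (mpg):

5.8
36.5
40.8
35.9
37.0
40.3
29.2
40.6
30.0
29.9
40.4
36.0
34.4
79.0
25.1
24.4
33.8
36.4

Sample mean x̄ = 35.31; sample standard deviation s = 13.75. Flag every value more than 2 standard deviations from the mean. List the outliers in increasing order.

5.8, 79.0

Cutoffs at x̄ ± 2s: 35.31 ± 2·13.75 = [7.81, 62.81].
5.8: z = -2.15, |z| > 2 → outlier.
79.0: z = 3.18, |z| > 2 → outlier.
Every other value lies within [7.81, 62.81].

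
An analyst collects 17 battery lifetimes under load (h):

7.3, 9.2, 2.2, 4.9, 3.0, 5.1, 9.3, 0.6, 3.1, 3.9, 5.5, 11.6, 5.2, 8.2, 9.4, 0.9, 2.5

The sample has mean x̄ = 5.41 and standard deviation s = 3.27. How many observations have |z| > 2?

0

Cutoffs: x̄ ± 2s = [-1.13, 11.95].
Every value lies within the cutoffs.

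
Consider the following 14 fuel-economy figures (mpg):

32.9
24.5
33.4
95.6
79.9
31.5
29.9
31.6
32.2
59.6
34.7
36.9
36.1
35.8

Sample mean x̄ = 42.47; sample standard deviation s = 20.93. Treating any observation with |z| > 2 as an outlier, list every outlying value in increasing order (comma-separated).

Cutoffs at x̄ ± 2s: 42.47 ± 2·20.93 = [0.61, 84.33].
95.6: z = 2.54, |z| > 2 → outlier.
Every other value lies within [0.61, 84.33].

95.6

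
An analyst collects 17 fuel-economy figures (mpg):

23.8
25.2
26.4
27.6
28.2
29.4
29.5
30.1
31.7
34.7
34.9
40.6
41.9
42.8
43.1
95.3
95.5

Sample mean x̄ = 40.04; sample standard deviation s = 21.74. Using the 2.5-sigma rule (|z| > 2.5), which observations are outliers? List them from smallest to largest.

Cutoffs at x̄ ± 2.5s: 40.04 ± 2.5·21.74 = [-14.31, 94.39].
95.3: z = 2.54, |z| > 2.5 → outlier.
95.5: z = 2.55, |z| > 2.5 → outlier.
Every other value lies within [-14.31, 94.39].

95.3, 95.5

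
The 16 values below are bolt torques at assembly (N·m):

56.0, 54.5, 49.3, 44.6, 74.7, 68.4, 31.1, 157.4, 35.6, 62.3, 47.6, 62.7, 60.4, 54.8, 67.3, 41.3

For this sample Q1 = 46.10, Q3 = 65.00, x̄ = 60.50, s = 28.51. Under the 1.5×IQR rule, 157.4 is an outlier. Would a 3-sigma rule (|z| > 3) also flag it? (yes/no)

z = (157.4 − 60.50) / 28.51 = 3.40.
|z| = 3.40 > 3.

yes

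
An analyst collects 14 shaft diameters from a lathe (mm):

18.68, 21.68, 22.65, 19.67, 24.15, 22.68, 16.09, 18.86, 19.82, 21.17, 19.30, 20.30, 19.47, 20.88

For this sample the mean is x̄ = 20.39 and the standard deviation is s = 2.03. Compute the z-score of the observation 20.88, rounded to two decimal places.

z = (20.88 − 20.39) / 2.03 = 0.24.

0.24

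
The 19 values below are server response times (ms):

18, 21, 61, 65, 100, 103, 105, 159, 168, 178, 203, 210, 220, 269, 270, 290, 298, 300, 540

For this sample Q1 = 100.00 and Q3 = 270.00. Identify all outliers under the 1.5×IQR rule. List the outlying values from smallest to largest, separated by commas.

540

IQR = Q3 − Q1 = 270.00 − 100.00 = 170.00.
Lower fence = Q1 − 1.5·IQR = 100.00 − 255.00 = -155.00.
Upper fence = Q3 + 1.5·IQR = 270.00 + 255.00 = 525.00.
540 > 525.00 → outlier.
All remaining values lie within [-155.00, 525.00].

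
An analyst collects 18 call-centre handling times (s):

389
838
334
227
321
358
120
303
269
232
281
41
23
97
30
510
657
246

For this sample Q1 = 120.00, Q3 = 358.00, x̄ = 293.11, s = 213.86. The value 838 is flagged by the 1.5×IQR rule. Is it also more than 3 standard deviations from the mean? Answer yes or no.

z = (838 − 293.11) / 213.86 = 2.55.
|z| = 2.55 ≤ 3.

no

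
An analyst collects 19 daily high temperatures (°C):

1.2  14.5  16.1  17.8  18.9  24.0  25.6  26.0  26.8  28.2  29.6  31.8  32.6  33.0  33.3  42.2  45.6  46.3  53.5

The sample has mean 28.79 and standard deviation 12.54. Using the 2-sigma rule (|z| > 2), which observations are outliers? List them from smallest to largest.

Cutoffs at x̄ ± 2s: 28.79 ± 2·12.54 = [3.71, 53.87].
1.2: z = -2.20, |z| > 2 → outlier.
Every other value lies within [3.71, 53.87].

1.2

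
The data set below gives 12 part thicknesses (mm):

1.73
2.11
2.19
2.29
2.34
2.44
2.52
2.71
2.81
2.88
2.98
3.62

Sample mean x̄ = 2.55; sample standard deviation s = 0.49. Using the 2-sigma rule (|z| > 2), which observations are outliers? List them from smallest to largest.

3.62

Cutoffs at x̄ ± 2s: 2.55 ± 2·0.49 = [1.57, 3.53].
3.62: z = 2.18, |z| > 2 → outlier.
Every other value lies within [1.57, 3.53].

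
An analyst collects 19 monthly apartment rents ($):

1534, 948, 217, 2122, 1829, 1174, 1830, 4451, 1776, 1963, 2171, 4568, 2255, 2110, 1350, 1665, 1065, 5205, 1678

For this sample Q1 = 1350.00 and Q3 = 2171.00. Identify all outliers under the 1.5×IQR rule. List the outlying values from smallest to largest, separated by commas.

4451, 4568, 5205

IQR = Q3 − Q1 = 2171.00 − 1350.00 = 821.00.
Lower fence = Q1 − 1.5·IQR = 1350.00 − 1231.50 = 118.50.
Upper fence = Q3 + 1.5·IQR = 2171.00 + 1231.50 = 3402.50.
4451 > 3402.50 → outlier.
4568 > 3402.50 → outlier.
5205 > 3402.50 → outlier.
All remaining values lie within [118.50, 3402.50].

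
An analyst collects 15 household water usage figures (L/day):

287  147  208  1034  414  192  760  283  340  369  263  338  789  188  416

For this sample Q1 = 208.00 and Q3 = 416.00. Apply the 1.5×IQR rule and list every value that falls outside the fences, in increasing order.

IQR = Q3 − Q1 = 416.00 − 208.00 = 208.00.
Lower fence = Q1 − 1.5·IQR = 208.00 − 312.00 = -104.00.
Upper fence = Q3 + 1.5·IQR = 416.00 + 312.00 = 728.00.
760 > 728.00 → outlier.
789 > 728.00 → outlier.
1034 > 728.00 → outlier.
All remaining values lie within [-104.00, 728.00].

760, 789, 1034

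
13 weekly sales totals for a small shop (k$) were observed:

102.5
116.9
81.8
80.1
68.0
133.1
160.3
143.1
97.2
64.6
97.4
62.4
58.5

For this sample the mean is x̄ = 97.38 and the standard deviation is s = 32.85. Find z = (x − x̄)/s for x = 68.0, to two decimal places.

z = (68.0 − 97.38) / 32.85 = -0.89.

-0.89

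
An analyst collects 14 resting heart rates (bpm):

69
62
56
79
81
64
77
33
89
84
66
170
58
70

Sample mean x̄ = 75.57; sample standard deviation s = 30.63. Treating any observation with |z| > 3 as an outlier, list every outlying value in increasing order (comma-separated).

Cutoffs at x̄ ± 3s: 75.57 ± 3·30.63 = [-16.32, 167.46].
170: z = 3.08, |z| > 3 → outlier.
Every other value lies within [-16.32, 167.46].

170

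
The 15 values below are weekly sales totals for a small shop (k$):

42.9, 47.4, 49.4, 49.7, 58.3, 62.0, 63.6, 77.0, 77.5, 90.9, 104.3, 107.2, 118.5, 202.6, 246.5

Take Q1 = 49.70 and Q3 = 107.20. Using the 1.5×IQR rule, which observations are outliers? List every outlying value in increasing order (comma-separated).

IQR = Q3 − Q1 = 107.20 − 49.70 = 57.50.
Lower fence = Q1 − 1.5·IQR = 49.70 − 86.25 = -36.55.
Upper fence = Q3 + 1.5·IQR = 107.20 + 86.25 = 193.45.
202.6 > 193.45 → outlier.
246.5 > 193.45 → outlier.
All remaining values lie within [-36.55, 193.45].

202.6, 246.5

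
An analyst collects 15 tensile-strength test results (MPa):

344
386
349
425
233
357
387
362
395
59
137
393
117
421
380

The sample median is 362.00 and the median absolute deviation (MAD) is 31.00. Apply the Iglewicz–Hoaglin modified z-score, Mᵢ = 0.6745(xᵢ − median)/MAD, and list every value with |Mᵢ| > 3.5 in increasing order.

|Mᵢ| > 3.5 ⇔ |xᵢ − 362.00| > 3.5·31.00/0.6745 = 160.86.
So outliers lie outside [201.14, 522.86].
59: M = -6.59 → outlier.
117: M = -5.33 → outlier.
137: M = -4.90 → outlier.

59, 117, 137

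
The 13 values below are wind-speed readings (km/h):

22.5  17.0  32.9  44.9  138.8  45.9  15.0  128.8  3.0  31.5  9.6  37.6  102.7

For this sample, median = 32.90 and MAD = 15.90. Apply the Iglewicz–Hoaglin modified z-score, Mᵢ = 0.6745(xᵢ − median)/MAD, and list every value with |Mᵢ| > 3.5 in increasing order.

|Mᵢ| > 3.5 ⇔ |xᵢ − 32.90| > 3.5·15.90/0.6745 = 82.51.
So outliers lie outside [-49.61, 115.41].
128.8: M = 4.07 → outlier.
138.8: M = 4.49 → outlier.

128.8, 138.8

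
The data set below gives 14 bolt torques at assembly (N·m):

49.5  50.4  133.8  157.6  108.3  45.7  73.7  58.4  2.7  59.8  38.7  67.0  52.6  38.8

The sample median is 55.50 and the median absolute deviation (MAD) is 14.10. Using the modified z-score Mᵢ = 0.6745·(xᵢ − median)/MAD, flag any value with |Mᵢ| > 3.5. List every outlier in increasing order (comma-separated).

133.8, 157.6

|Mᵢ| > 3.5 ⇔ |xᵢ − 55.50| > 3.5·14.10/0.6745 = 73.17.
So outliers lie outside [-17.67, 128.67].
133.8: M = 3.75 → outlier.
157.6: M = 4.88 → outlier.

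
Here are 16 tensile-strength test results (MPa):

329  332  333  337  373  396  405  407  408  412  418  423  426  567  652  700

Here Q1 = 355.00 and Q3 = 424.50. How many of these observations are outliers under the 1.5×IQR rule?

3

IQR = 69.50; fences at 355.00 − 104.25 = 250.75 and 424.50 + 104.25 = 528.75.
Outside the cutoffs: 567, 652, 700.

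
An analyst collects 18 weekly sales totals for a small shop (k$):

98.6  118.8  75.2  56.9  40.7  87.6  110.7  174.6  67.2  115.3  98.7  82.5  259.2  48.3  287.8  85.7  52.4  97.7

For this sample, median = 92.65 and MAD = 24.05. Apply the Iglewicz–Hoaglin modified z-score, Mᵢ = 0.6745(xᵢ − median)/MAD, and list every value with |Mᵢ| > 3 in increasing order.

259.2, 287.8

|Mᵢ| > 3 ⇔ |xᵢ − 92.65| > 3·24.05/0.6745 = 106.97.
So outliers lie outside [-14.32, 199.62].
259.2: M = 4.67 → outlier.
287.8: M = 5.47 → outlier.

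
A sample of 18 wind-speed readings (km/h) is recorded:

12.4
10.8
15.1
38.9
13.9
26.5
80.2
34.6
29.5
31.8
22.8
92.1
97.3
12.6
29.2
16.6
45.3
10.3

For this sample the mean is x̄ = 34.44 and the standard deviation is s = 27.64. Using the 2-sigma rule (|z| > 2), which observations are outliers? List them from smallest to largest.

92.1, 97.3

Cutoffs at x̄ ± 2s: 34.44 ± 2·27.64 = [-20.84, 89.72].
92.1: z = 2.09, |z| > 2 → outlier.
97.3: z = 2.27, |z| > 2 → outlier.
Every other value lies within [-20.84, 89.72].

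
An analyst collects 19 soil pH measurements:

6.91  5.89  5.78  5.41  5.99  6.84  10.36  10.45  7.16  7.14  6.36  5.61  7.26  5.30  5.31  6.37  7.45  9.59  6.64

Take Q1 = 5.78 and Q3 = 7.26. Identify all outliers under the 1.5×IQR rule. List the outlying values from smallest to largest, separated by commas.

IQR = Q3 − Q1 = 7.26 − 5.78 = 1.48.
Lower fence = Q1 − 1.5·IQR = 5.78 − 2.22 = 3.56.
Upper fence = Q3 + 1.5·IQR = 7.26 + 2.22 = 9.48.
9.59 > 9.48 → outlier.
10.36 > 9.48 → outlier.
10.45 > 9.48 → outlier.
All remaining values lie within [3.56, 9.48].

9.59, 10.36, 10.45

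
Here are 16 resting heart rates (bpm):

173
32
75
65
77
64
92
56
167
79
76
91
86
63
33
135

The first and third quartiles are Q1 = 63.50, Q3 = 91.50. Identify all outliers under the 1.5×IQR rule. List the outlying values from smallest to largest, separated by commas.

IQR = Q3 − Q1 = 91.50 − 63.50 = 28.00.
Lower fence = Q1 − 1.5·IQR = 63.50 − 42.00 = 21.50.
Upper fence = Q3 + 1.5·IQR = 91.50 + 42.00 = 133.50.
135 > 133.50 → outlier.
167 > 133.50 → outlier.
173 > 133.50 → outlier.
All remaining values lie within [21.50, 133.50].

135, 167, 173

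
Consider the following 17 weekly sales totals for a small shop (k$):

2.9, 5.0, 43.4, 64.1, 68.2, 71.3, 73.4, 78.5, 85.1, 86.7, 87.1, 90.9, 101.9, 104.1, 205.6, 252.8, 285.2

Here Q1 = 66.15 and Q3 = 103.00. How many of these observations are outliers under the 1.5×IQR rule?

5

IQR = 36.85; fences at 66.15 − 55.275 = 10.875 and 103.00 + 55.275 = 158.275.
Outside the cutoffs: 2.9, 5.0, 205.6, 252.8, 285.2.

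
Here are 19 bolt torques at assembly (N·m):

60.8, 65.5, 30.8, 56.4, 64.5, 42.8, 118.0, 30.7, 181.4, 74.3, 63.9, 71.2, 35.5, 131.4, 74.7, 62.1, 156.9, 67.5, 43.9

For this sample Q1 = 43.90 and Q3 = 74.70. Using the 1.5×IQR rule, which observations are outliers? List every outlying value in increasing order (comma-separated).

131.4, 156.9, 181.4

IQR = Q3 − Q1 = 74.70 − 43.90 = 30.80.
Lower fence = Q1 − 1.5·IQR = 43.90 − 46.20 = -2.30.
Upper fence = Q3 + 1.5·IQR = 74.70 + 46.20 = 120.90.
131.4 > 120.90 → outlier.
156.9 > 120.90 → outlier.
181.4 > 120.90 → outlier.
All remaining values lie within [-2.30, 120.90].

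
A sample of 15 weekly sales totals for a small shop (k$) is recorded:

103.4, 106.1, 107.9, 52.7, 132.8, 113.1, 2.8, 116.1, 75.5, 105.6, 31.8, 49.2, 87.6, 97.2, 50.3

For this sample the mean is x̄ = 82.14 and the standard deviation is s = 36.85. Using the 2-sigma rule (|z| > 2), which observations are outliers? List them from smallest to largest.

Cutoffs at x̄ ± 2s: 82.14 ± 2·36.85 = [8.44, 155.84].
2.8: z = -2.15, |z| > 2 → outlier.
Every other value lies within [8.44, 155.84].

2.8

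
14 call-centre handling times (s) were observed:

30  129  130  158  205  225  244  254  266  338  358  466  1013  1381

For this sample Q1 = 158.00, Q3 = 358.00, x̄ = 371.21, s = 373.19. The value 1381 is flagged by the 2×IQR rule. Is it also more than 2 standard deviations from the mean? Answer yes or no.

yes

z = (1381 − 371.21) / 373.19 = 2.71.
|z| = 2.71 > 2.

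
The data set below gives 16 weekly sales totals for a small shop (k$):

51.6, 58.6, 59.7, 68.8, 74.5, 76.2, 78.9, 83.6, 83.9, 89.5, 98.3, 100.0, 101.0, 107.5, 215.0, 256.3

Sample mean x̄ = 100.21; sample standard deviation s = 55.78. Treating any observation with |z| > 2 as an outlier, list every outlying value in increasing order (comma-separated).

Cutoffs at x̄ ± 2s: 100.21 ± 2·55.78 = [-11.35, 211.77].
215.0: z = 2.06, |z| > 2 → outlier.
256.3: z = 2.80, |z| > 2 → outlier.
Every other value lies within [-11.35, 211.77].

215.0, 256.3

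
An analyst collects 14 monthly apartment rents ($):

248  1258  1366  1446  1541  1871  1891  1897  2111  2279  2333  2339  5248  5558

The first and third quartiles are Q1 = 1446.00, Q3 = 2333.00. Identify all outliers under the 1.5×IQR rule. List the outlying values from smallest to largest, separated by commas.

5248, 5558

IQR = Q3 − Q1 = 2333.00 − 1446.00 = 887.00.
Lower fence = Q1 − 1.5·IQR = 1446.00 − 1330.50 = 115.50.
Upper fence = Q3 + 1.5·IQR = 2333.00 + 1330.50 = 3663.50.
5248 > 3663.50 → outlier.
5558 > 3663.50 → outlier.
All remaining values lie within [115.50, 3663.50].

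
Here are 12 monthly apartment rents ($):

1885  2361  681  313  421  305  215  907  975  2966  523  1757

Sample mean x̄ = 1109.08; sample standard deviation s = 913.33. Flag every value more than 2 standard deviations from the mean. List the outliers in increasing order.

Cutoffs at x̄ ± 2s: 1109.08 ± 2·913.33 = [-717.58, 2935.74].
2966: z = 2.03, |z| > 2 → outlier.
Every other value lies within [-717.58, 2935.74].

2966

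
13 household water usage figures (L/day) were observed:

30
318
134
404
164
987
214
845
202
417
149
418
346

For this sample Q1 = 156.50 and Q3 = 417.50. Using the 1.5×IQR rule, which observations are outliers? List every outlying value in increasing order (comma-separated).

845, 987

IQR = Q3 − Q1 = 417.50 − 156.50 = 261.00.
Lower fence = Q1 − 1.5·IQR = 156.50 − 391.50 = -235.00.
Upper fence = Q3 + 1.5·IQR = 417.50 + 391.50 = 809.00.
845 > 809.00 → outlier.
987 > 809.00 → outlier.
All remaining values lie within [-235.00, 809.00].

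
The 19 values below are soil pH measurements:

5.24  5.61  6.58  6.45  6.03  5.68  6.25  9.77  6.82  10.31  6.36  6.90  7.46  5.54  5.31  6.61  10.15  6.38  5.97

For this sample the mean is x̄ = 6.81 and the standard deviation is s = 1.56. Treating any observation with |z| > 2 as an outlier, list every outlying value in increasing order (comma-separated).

10.15, 10.31

Cutoffs at x̄ ± 2s: 6.81 ± 2·1.56 = [3.69, 9.93].
10.15: z = 2.14, |z| > 2 → outlier.
10.31: z = 2.24, |z| > 2 → outlier.
Every other value lies within [3.69, 9.93].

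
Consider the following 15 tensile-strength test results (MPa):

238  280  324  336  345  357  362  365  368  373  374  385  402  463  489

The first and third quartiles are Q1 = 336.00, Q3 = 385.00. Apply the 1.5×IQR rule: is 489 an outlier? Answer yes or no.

IQR = Q3 − Q1 = 385.00 − 336.00 = 49.00.
Lower fence = Q1 − 1.5·IQR = 336.00 − 73.50 = 262.50.
Upper fence = Q3 + 1.5·IQR = 385.00 + 73.50 = 458.50.
489 lies above the upper fence.

yes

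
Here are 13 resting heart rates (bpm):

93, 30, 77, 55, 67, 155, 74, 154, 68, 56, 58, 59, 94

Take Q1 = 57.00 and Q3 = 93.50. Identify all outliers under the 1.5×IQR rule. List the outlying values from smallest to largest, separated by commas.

IQR = Q3 − Q1 = 93.50 − 57.00 = 36.50.
Lower fence = Q1 − 1.5·IQR = 57.00 − 54.75 = 2.25.
Upper fence = Q3 + 1.5·IQR = 93.50 + 54.75 = 148.25.
154 > 148.25 → outlier.
155 > 148.25 → outlier.
All remaining values lie within [2.25, 148.25].

154, 155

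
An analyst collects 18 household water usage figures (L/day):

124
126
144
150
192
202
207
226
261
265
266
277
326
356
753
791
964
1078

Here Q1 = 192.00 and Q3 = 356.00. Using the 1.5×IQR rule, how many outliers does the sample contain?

IQR = 164.00; fences at 192.00 − 246.00 = -54.00 and 356.00 + 246.00 = 602.00.
Outside the cutoffs: 753, 791, 964, 1078.

4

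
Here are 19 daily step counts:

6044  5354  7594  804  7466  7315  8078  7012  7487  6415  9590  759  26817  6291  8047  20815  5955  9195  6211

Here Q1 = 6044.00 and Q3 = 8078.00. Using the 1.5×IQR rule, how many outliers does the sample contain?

4

IQR = 2034.00; fences at 6044.00 − 3051.00 = 2993.00 and 8078.00 + 3051.00 = 11129.00.
Outside the cutoffs: 759, 804, 20815, 26817.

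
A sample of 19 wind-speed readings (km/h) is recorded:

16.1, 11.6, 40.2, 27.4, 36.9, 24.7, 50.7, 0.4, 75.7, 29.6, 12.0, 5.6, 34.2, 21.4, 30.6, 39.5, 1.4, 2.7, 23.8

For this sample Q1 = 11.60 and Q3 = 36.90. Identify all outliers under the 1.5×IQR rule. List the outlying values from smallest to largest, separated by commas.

IQR = Q3 − Q1 = 36.90 − 11.60 = 25.30.
Lower fence = Q1 − 1.5·IQR = 11.60 − 37.95 = -26.35.
Upper fence = Q3 + 1.5·IQR = 36.90 + 37.95 = 74.85.
75.7 > 74.85 → outlier.
All remaining values lie within [-26.35, 74.85].

75.7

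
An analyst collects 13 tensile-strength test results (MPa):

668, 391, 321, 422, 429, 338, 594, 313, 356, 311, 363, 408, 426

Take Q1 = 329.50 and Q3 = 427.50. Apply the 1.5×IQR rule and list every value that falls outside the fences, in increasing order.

594, 668

IQR = Q3 − Q1 = 427.50 − 329.50 = 98.00.
Lower fence = Q1 − 1.5·IQR = 329.50 − 147.00 = 182.50.
Upper fence = Q3 + 1.5·IQR = 427.50 + 147.00 = 574.50.
594 > 574.50 → outlier.
668 > 574.50 → outlier.
All remaining values lie within [182.50, 574.50].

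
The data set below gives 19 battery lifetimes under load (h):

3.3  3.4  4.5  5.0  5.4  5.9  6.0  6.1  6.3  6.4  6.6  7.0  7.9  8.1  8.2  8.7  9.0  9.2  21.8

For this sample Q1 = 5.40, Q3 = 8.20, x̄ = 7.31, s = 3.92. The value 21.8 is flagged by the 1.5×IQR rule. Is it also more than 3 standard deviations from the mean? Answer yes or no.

z = (21.8 − 7.31) / 3.92 = 3.70.
|z| = 3.70 > 3.

yes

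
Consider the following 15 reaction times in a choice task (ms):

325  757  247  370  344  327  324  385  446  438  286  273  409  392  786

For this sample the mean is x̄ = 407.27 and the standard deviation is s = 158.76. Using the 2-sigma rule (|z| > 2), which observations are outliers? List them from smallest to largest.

Cutoffs at x̄ ± 2s: 407.27 ± 2·158.76 = [89.75, 724.79].
757: z = 2.20, |z| > 2 → outlier.
786: z = 2.39, |z| > 2 → outlier.
Every other value lies within [89.75, 724.79].

757, 786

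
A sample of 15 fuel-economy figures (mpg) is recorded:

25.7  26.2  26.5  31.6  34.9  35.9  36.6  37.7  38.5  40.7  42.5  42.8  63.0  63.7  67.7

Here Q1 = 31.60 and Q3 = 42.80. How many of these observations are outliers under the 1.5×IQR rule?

3

IQR = 11.20; fences at 31.60 − 16.80 = 14.80 and 42.80 + 16.80 = 59.60.
Outside the cutoffs: 63.0, 63.7, 67.7.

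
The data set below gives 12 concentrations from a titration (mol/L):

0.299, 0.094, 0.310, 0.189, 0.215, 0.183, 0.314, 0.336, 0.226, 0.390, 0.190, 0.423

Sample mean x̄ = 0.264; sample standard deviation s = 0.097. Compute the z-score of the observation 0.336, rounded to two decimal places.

z = (0.336 − 0.264) / 0.097 = 0.74.

0.74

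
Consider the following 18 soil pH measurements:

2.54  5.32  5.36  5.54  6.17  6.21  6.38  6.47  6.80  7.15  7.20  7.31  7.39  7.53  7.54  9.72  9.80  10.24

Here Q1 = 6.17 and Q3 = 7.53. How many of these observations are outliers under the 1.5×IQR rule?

IQR = 1.36; fences at 6.17 − 2.04 = 4.13 and 7.53 + 2.04 = 9.57.
Outside the cutoffs: 2.54, 9.72, 9.80, 10.24.

4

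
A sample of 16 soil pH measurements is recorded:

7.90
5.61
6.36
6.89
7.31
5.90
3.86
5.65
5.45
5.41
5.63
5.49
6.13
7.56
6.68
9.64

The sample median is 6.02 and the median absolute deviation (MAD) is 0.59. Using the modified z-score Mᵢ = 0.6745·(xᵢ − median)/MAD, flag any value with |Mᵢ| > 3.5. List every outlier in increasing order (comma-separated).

9.64

|Mᵢ| > 3.5 ⇔ |xᵢ − 6.02| > 3.5·0.59/0.6745 = 3.06.
So outliers lie outside [2.96, 9.08].
9.64: M = 4.14 → outlier.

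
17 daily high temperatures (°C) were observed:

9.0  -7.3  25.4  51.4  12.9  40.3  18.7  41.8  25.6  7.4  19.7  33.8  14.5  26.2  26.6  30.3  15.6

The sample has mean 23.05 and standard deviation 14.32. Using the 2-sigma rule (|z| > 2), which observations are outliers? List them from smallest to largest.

-7.3

Cutoffs at x̄ ± 2s: 23.05 ± 2·14.32 = [-5.59, 51.69].
-7.3: z = -2.12, |z| > 2 → outlier.
Every other value lies within [-5.59, 51.69].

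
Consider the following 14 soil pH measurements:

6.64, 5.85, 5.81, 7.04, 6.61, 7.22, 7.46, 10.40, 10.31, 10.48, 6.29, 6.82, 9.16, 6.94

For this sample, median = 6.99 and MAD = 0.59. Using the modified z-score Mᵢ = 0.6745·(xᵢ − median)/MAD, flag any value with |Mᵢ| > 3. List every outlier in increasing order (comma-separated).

|Mᵢ| > 3 ⇔ |xᵢ − 6.99| > 3·0.59/0.6745 = 2.62.
So outliers lie outside [4.37, 9.61].
10.31: M = 3.80 → outlier.
10.40: M = 3.90 → outlier.
10.48: M = 3.99 → outlier.

10.31, 10.40, 10.48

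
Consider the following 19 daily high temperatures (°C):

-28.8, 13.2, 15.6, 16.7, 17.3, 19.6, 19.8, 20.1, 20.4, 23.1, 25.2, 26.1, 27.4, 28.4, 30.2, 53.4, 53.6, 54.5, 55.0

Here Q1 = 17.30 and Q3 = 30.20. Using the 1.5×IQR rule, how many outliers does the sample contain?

5

IQR = 12.90; fences at 17.30 − 19.35 = -2.05 and 30.20 + 19.35 = 49.55.
Outside the cutoffs: -28.8, 53.4, 53.6, 54.5, 55.0.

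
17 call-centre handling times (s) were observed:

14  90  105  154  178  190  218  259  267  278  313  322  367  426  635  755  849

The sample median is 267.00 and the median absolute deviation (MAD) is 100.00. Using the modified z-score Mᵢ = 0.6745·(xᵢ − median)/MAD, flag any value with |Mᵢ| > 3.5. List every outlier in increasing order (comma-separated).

|Mᵢ| > 3.5 ⇔ |xᵢ − 267.00| > 3.5·100.00/0.6745 = 518.90.
So outliers lie outside [-251.90, 785.90].
849: M = 3.93 → outlier.

849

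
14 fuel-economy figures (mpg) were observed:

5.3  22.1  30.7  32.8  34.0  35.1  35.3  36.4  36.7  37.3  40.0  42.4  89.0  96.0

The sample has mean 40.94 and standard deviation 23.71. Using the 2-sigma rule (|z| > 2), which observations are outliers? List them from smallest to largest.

89.0, 96.0

Cutoffs at x̄ ± 2s: 40.94 ± 2·23.71 = [-6.48, 88.36].
89.0: z = 2.03, |z| > 2 → outlier.
96.0: z = 2.32, |z| > 2 → outlier.
Every other value lies within [-6.48, 88.36].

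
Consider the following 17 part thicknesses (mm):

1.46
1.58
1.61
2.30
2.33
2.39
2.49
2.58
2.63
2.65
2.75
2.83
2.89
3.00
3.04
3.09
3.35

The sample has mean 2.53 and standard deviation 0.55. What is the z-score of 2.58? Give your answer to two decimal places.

z = (2.58 − 2.53) / 0.55 = 0.09.

0.09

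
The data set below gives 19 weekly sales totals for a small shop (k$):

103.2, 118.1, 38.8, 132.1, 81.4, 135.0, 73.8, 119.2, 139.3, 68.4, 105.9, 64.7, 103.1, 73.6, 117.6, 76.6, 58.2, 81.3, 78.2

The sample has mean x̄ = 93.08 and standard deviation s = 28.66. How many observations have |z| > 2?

Cutoffs: x̄ ± 2s = [35.76, 150.40].
Every value lies within the cutoffs.

0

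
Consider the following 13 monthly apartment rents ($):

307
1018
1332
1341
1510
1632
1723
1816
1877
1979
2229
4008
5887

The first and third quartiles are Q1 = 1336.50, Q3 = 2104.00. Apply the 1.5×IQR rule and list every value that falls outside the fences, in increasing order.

IQR = Q3 − Q1 = 2104.00 − 1336.50 = 767.50.
Lower fence = Q1 − 1.5·IQR = 1336.50 − 1151.25 = 185.25.
Upper fence = Q3 + 1.5·IQR = 2104.00 + 1151.25 = 3255.25.
4008 > 3255.25 → outlier.
5887 > 3255.25 → outlier.
All remaining values lie within [185.25, 3255.25].

4008, 5887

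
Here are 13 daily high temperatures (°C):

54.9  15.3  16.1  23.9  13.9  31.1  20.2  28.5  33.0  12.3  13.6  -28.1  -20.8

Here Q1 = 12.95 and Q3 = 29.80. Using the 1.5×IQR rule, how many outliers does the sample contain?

2

IQR = 16.85; fences at 12.95 − 25.275 = -12.325 and 29.80 + 25.275 = 55.075.
Outside the cutoffs: -28.1, -20.8.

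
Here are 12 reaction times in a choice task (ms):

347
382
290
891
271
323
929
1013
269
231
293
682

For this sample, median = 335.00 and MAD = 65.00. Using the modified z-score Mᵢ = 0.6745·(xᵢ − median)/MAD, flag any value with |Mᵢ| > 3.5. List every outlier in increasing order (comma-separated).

|Mᵢ| > 3.5 ⇔ |xᵢ − 335.00| > 3.5·65.00/0.6745 = 337.29.
So outliers lie outside [-2.29, 672.29].
682: M = 3.60 → outlier.
891: M = 5.77 → outlier.
929: M = 6.16 → outlier.
1013: M = 7.04 → outlier.

682, 891, 929, 1013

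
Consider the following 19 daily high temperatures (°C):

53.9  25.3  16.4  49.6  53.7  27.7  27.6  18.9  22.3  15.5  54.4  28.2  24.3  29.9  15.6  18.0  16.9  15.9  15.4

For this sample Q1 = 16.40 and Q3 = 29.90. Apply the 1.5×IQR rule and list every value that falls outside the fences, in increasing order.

53.7, 53.9, 54.4

IQR = Q3 − Q1 = 29.90 − 16.40 = 13.50.
Lower fence = Q1 − 1.5·IQR = 16.40 − 20.25 = -3.85.
Upper fence = Q3 + 1.5·IQR = 29.90 + 20.25 = 50.15.
53.7 > 50.15 → outlier.
53.9 > 50.15 → outlier.
54.4 > 50.15 → outlier.
All remaining values lie within [-3.85, 50.15].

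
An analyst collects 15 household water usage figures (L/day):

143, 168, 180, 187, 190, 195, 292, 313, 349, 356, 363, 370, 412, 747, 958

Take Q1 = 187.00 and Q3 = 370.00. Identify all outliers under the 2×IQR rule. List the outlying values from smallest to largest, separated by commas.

747, 958

IQR = Q3 − Q1 = 370.00 − 187.00 = 183.00.
Lower fence = Q1 − 2·IQR = 187.00 − 366.00 = -179.00.
Upper fence = Q3 + 2·IQR = 370.00 + 366.00 = 736.00.
747 > 736.00 → outlier.
958 > 736.00 → outlier.
All remaining values lie within [-179.00, 736.00].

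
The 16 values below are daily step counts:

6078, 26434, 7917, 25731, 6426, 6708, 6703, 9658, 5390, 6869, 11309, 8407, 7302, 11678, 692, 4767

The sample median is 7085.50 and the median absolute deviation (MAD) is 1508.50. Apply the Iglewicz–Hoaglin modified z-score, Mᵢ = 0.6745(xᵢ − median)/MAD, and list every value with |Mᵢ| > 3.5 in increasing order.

25731, 26434

|Mᵢ| > 3.5 ⇔ |xᵢ − 7085.50| > 3.5·1508.50/0.6745 = 7827.65.
So outliers lie outside [-742.15, 14913.15].
25731: M = 8.34 → outlier.
26434: M = 8.65 → outlier.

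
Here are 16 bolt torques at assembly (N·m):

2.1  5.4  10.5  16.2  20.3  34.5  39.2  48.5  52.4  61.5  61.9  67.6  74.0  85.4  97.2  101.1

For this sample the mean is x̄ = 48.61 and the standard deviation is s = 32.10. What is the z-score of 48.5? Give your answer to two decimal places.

z = (48.5 − 48.61) / 32.10 = -0.00.

-0.00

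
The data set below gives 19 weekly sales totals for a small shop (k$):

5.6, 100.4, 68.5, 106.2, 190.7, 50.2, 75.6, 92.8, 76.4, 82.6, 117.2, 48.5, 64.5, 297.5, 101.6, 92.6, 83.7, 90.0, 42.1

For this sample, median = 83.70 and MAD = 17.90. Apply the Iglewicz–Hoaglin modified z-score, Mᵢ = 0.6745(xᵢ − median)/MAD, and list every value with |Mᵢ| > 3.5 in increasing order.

190.7, 297.5

|Mᵢ| > 3.5 ⇔ |xᵢ − 83.70| > 3.5·17.90/0.6745 = 92.88.
So outliers lie outside [-9.18, 176.58].
190.7: M = 4.03 → outlier.
297.5: M = 8.06 → outlier.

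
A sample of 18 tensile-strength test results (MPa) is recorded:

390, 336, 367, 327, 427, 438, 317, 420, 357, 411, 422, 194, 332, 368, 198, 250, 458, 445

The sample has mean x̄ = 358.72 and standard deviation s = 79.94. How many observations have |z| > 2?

2

Cutoffs: x̄ ± 2s = [198.84, 518.60].
Outside the cutoffs: 194, 198.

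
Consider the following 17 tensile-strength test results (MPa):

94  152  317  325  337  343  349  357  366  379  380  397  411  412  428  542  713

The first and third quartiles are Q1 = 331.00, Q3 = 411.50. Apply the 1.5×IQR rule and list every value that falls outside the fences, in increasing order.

94, 152, 542, 713

IQR = Q3 − Q1 = 411.50 − 331.00 = 80.50.
Lower fence = Q1 − 1.5·IQR = 331.00 − 120.75 = 210.25.
Upper fence = Q3 + 1.5·IQR = 411.50 + 120.75 = 532.25.
94 < 210.25 → outlier.
152 < 210.25 → outlier.
542 > 532.25 → outlier.
713 > 532.25 → outlier.
All remaining values lie within [210.25, 532.25].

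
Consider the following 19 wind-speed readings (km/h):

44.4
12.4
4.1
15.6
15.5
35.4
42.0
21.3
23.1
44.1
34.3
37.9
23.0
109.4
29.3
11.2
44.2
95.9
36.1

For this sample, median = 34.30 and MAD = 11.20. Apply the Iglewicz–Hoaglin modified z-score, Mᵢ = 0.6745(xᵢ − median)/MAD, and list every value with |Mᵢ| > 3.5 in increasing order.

95.9, 109.4

|Mᵢ| > 3.5 ⇔ |xᵢ − 34.30| > 3.5·11.20/0.6745 = 58.12.
So outliers lie outside [-23.82, 92.42].
95.9: M = 3.71 → outlier.
109.4: M = 4.52 → outlier.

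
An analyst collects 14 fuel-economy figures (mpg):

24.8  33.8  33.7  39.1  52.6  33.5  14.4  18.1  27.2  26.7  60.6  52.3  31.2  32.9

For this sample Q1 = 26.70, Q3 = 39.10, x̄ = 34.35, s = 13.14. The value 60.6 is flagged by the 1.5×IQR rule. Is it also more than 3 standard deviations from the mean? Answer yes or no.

z = (60.6 − 34.35) / 13.14 = 2.00.
|z| = 2.00 ≤ 3.

no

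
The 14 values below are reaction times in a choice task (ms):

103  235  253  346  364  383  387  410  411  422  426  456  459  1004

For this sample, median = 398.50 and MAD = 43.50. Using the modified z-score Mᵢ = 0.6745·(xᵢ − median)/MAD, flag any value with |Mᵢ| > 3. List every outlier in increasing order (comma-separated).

103, 1004

|Mᵢ| > 3 ⇔ |xᵢ − 398.50| > 3·43.50/0.6745 = 193.48.
So outliers lie outside [205.02, 591.98].
103: M = -4.58 → outlier.
1004: M = 9.39 → outlier.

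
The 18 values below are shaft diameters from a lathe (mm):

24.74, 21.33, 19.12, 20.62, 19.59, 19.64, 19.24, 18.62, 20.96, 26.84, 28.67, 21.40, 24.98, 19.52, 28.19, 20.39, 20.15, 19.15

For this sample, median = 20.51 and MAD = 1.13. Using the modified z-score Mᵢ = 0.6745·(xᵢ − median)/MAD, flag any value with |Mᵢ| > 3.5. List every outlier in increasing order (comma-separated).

26.84, 28.19, 28.67

|Mᵢ| > 3.5 ⇔ |xᵢ − 20.51| > 3.5·1.13/0.6745 = 5.86.
So outliers lie outside [14.65, 26.37].
26.84: M = 3.78 → outlier.
28.19: M = 4.58 → outlier.
28.67: M = 4.87 → outlier.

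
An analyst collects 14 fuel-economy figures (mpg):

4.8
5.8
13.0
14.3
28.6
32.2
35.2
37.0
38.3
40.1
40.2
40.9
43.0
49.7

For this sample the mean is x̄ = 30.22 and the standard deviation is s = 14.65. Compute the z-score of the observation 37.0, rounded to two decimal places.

0.46

z = (37.0 − 30.22) / 14.65 = 0.46.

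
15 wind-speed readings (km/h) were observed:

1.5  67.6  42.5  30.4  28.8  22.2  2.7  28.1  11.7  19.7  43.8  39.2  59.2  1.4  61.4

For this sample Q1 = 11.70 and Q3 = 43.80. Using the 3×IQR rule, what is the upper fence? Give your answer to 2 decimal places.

140.10

IQR = Q3 − Q1 = 43.80 − 11.70 = 32.10.
Lower fence = Q1 − 3·IQR = 11.70 − 96.30 = -84.60.
Upper fence = Q3 + 3·IQR = 43.80 + 96.30 = 140.10.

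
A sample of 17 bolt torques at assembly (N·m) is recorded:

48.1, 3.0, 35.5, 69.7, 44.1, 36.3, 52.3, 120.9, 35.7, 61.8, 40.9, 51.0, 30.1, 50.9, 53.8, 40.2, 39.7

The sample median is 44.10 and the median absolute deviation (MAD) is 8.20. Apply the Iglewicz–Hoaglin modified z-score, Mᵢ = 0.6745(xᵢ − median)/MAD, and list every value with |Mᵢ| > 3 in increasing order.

|Mᵢ| > 3 ⇔ |xᵢ − 44.10| > 3·8.20/0.6745 = 36.47.
So outliers lie outside [7.63, 80.57].
3.0: M = -3.38 → outlier.
120.9: M = 6.32 → outlier.

3.0, 120.9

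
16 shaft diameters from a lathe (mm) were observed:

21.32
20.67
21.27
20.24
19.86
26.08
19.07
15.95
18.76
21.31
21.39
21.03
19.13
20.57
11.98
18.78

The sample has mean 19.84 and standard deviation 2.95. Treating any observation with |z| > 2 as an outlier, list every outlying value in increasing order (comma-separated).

Cutoffs at x̄ ± 2s: 19.84 ± 2·2.95 = [13.94, 25.74].
11.98: z = -2.66, |z| > 2 → outlier.
26.08: z = 2.12, |z| > 2 → outlier.
Every other value lies within [13.94, 25.74].

11.98, 26.08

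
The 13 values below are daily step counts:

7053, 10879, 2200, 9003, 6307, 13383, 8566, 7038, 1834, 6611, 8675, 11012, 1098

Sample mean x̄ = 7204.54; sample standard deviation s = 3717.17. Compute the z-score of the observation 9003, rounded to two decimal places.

z = (9003 − 7204.54) / 3717.17 = 0.48.

0.48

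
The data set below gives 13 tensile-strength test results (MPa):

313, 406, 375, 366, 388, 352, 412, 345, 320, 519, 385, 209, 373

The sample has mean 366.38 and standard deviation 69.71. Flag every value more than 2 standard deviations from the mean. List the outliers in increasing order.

209, 519

Cutoffs at x̄ ± 2s: 366.38 ± 2·69.71 = [226.96, 505.80].
209: z = -2.26, |z| > 2 → outlier.
519: z = 2.19, |z| > 2 → outlier.
Every other value lies within [226.96, 505.80].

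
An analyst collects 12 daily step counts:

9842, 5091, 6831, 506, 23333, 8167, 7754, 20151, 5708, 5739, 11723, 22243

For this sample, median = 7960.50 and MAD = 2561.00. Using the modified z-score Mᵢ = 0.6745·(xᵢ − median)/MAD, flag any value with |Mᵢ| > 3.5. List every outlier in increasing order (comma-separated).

|Mᵢ| > 3.5 ⇔ |xᵢ − 7960.50| > 3.5·2561.00/0.6745 = 13289.10.
So outliers lie outside [-5328.60, 21249.60].
22243: M = 3.76 → outlier.
23333: M = 4.05 → outlier.

22243, 23333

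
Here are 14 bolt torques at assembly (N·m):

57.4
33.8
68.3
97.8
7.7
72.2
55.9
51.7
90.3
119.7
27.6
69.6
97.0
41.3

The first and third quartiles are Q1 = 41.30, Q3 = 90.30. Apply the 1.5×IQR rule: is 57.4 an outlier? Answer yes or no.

no

IQR = Q3 − Q1 = 90.30 − 41.30 = 49.00.
Lower fence = Q1 − 1.5·IQR = 41.30 − 73.50 = -32.20.
Upper fence = Q3 + 1.5·IQR = 90.30 + 73.50 = 163.80.
57.4 lies within [-32.20, 163.80].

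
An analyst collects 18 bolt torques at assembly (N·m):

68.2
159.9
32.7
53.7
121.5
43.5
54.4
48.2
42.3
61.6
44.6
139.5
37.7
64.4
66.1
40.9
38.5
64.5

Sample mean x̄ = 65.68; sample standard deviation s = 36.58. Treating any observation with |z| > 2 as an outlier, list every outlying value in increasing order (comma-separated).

Cutoffs at x̄ ± 2s: 65.68 ± 2·36.58 = [-7.48, 138.84].
139.5: z = 2.02, |z| > 2 → outlier.
159.9: z = 2.58, |z| > 2 → outlier.
Every other value lies within [-7.48, 138.84].

139.5, 159.9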